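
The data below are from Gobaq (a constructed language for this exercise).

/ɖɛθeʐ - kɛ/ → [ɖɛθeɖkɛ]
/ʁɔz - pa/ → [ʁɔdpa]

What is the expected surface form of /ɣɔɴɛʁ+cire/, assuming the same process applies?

The data show regressive manner assimilation: /ʐ/ → [ɖ] before /k/; /z/ → [d] before /p/. In each pair only manner changes, matching the following consonant, while place and voice stay constant.
The rule targets /ʁ/ (voiced uvular fricative), which sits before the trigger /c/ (stop).
The voiced uvular stop is [ɢ], so /ʁ/ → [ɢ].

[ɣɔɴɛɢcire]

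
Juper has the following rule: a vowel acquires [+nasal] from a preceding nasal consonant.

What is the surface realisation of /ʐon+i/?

The vowel /i/ is adjacent to the preceding nasal /n/, so it acquires [+nasal] and surfaces as [ĩ].

[ʐonĩ]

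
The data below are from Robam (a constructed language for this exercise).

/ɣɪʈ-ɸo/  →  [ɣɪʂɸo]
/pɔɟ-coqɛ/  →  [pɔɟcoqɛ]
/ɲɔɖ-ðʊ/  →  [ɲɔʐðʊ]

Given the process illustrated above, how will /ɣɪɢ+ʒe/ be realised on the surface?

The data show regressive manner assimilation: /ʈ/ → [ʂ] before /ɸ/; /ɖ/ → [ʐ] before /ð/. In each pair only manner changes, matching the following consonant, while place and voice stay constant.
No alternation appears in [pɔɟcoqɛ]: there the adjacent consonants already agree in manner (/ɟ/ and /c/ are both stops), so this form is consistent with the same rule.
/ɢ/ is a voiced uvular stop. The following trigger /ʒ/ is a fricative, so /ɢ/ must become a fricative as well.
A voiced uvular fricative is [ʁ], so the surface segment is [ʁ].

[ɣɪʁʒe]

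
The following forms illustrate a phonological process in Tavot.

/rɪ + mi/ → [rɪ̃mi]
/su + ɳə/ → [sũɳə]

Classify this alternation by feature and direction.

regressive nasality assimilation (vowel nasalisation)

The vowel /ɪ/ surfaces as nasalised [ɪ̃] next to the following nasal /m/ — it has acquired the [+nasal] feature of its neighbour.
The other form shows the same pattern: /u/ → [ũ] before /ɳ/ — each time a vowel is nasalised next to a following nasal.
Because the conditioning nasal is to the right of the vowel that changes, the process is regressive (anticipatory).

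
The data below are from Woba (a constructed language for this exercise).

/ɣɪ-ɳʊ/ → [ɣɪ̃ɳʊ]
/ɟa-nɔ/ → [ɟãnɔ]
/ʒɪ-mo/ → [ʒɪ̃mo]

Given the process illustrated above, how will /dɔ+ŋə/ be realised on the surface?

[dɔ̃ŋə]

The data show regressive nasality assimilation (vowel nasalisation): /ɪ/ → [ɪ̃] before /ɳ/; /a/ → [ã] before /n/; /ɪ/ → [ɪ̃] before /m/ — a vowel is nasalised by an immediately following nasal consonant.
The vowel /ɔ/ is adjacent to the following nasal /ŋ/, so it acquires [+nasal] and surfaces as [ɔ̃].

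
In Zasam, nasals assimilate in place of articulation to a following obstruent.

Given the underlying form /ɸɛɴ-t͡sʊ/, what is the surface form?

[ɸɛnt͡sʊ]

/ɴ/ is a voiced uvular nasal. The following trigger /t͡s/ is alveolar, so /ɴ/ must become alveolar as well.
Changing only its place to alveolar gives [n] — the voiced alveolar nasal.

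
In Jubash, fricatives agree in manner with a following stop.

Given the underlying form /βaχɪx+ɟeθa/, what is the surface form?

The rule targets /x/ (voiceless velar fricative), which sits before the trigger /ɟ/ (stop).
A voiceless velar stop is [k], so the surface segment is [k].

[βaχɪkɟeθa]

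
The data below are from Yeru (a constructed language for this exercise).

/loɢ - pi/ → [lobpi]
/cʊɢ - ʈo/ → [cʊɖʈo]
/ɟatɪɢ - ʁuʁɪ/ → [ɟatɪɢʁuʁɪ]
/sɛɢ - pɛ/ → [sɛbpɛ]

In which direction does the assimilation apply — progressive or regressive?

regressive

Comparing underlying and surface forms, /ɢ/ → [b] is the alternation; the neighbouring /p/ is constant.
/ɢ/ is uvular while /p/ is bilabial; the output [b] is bilabial, matching the trigger — so the feature that spreads is place.
The same holds elsewhere in the data: /ɢ/ → [ɖ] before /ʈ/ (uvular → retroflex, matching retroflex) — only place changes, and always toward the following segment.
Nothing changes in [ɟatɪɢʁuʁɪ]: there the adjacent consonants already agree in place (/ɢ/ and /ʁ/ are both uvular), so this form is consistent with the same rule.
The trigger is the following segment, so the direction is regressive (anticipatory).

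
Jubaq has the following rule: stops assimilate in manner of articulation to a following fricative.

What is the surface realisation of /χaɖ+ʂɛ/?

The rule targets /ɖ/ (voiced retroflex stop), which sits before the trigger /ʂ/ (fricative).
Changing only its manner to fricative gives [ʐ] — the voiced retroflex fricative.

[χaʐʂɛ]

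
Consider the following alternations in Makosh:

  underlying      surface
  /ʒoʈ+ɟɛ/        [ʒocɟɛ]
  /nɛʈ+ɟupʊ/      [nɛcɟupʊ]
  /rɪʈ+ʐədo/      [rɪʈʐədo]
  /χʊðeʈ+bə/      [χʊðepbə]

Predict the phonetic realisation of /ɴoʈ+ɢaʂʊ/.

[ɴoqɢaʂʊ]

The data show regressive place assimilation: /ʈ/ → [c] before /ɟ/; /ʈ/ → [p] before /b/. In each pair only place changes, matching the following consonant, while manner and voice stay constant.
No alternation appears in [rɪʈʐədo]: there the adjacent consonants already agree in place (/ʈ/ and /ʐ/ are both retroflex), so this form is consistent with the same rule.
/ʈ/ is a voiceless retroflex stop. The following trigger /ɢ/ is uvular, so /ʈ/ must become uvular as well.
A voiceless uvular stop is [q], so the surface segment is [q].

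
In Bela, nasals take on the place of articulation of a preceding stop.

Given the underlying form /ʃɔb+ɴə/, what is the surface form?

[ʃɔbmə]

/ɴ/ is a voiced uvular nasal. The preceding trigger /b/ is bilabial, so /ɴ/ must become bilabial as well.
Changing only its place to bilabial gives [m] — the voiced bilabial nasal.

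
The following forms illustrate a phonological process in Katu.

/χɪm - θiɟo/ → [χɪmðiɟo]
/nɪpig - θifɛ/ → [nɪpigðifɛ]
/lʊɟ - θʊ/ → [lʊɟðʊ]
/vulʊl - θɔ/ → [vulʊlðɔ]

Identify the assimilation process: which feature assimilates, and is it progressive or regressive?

progressive voicing assimilation

Comparing underlying and surface forms, /θ/ → [ð] is the alternation; the neighbouring /m/ is constant.
/θ/ is voiceless while /m/ is voiced; the output [ð] is voiced, matching the trigger — so the feature that spreads is voicing.
Place and manner are unchanged, so the assimilation is partial, not total.
Checking the remaining alternations: /θ/ → [ð] after /g/ (voiceless → voiced, matching voiced); /θ/ → [ð] after /ɟ/ (voiceless → voiced, matching voiced); /θ/ → [ð] after /l/ (voiceless → voiced, matching voiced) — only voicing changes, and always toward the preceding segment.
The trigger is the preceding segment, so the direction is progressive (perseverative).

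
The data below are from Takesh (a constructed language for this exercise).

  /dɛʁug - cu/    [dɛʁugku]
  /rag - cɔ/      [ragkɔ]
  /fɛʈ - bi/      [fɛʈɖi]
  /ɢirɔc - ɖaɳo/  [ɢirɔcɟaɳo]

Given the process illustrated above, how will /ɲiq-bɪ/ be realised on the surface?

[ɲiqɢɪ]

The data show progressive place assimilation: /c/ → [k] after /g/; /b/ → [ɖ] after /ʈ/; /ɖ/ → [ɟ] after /c/. In each pair only place changes, matching the preceding consonant, while manner and voice stay constant.
/b/ is a voiced bilabial stop. The preceding trigger /q/ is uvular, so /b/ must become uvular as well.
A voiced uvular stop is [ɢ], so the surface segment is [ɢ].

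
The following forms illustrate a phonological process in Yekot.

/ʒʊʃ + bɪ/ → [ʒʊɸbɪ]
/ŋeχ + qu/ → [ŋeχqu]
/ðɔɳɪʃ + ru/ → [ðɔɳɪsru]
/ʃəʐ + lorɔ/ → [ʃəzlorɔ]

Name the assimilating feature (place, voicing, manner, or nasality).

The segment that alternates is /ʃ/, which surfaces as [ɸ] when adjacent to /b/.
/ʃ/ is postalveolar while /b/ is bilabial; the output [ɸ] is bilabial, matching the trigger — so the feature that spreads is place.
The same holds elsewhere in the data: /ʃ/ → [s] before /r/ (postalveolar → alveolar, matching alveolar); /ʐ/ → [z] before /l/ (retroflex → alveolar, matching alveolar) — only place changes, and always toward the following segment.
No alternation appears in [ŋeχqu]: there the adjacent consonants already agree in place (/χ/ and /q/ are both uvular), so this form is consistent with the same rule.

place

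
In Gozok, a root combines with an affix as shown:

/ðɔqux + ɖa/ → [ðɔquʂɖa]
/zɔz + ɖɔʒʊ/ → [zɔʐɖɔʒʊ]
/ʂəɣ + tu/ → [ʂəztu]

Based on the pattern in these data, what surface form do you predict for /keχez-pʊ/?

The data show regressive place assimilation: /x/ → [ʂ] before /ɖ/; /z/ → [ʐ] before /ɖ/; /ɣ/ → [z] before /t/. In each pair only place changes, matching the following consonant, while manner and voice stay constant.
/z/ is a voiced alveolar fricative. The following trigger /p/ is bilabial, so /z/ must become bilabial as well.
A voiced bilabial fricative is [β], so the surface segment is [β].

[keχeβpʊ]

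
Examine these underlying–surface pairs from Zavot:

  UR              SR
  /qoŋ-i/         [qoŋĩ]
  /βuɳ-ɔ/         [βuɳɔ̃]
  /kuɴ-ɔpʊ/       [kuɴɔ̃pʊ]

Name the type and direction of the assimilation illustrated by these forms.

The vowel /i/ surfaces as nasalised [ĩ] next to the preceding nasal /ŋ/ — it has acquired the [+nasal] feature of its neighbour.
Likewise in the remaining data: /ɔ/ → [ɔ̃] after /ɳ/; /ɔ/ → [ɔ̃] after /ɴ/ — each time a vowel is nasalised next to a preceding nasal.
Because the conditioning nasal is to the left of the vowel that changes, the process is progressive (perseverative).

progressive nasality assimilation (vowel nasalisation)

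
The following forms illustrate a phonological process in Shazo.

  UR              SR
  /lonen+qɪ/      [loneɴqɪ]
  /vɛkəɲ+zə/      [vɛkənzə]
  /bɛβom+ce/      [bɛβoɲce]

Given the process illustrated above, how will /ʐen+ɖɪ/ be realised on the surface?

The data show regressive place assimilation: /n/ → [ɴ] before /q/; /ɲ/ → [n] before /z/; /m/ → [ɲ] before /c/. In each pair only place changes, matching the following consonant, while manner and voice stay constant.
The rule targets /n/ (voiced alveolar nasal), which sits before the trigger /ɖ/ (retroflex).
Changing only its place to retroflex gives [ɳ] — the voiced retroflex nasal.

[ʐeɳɖɪ]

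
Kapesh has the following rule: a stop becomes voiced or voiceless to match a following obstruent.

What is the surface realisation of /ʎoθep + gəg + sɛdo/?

[ʎoθebgəksɛdo]

The rule targets /p/ (voiceless bilabial stop), which sits before the trigger /g/ (voiced).
The voiced bilabial stop is [b], so /p/ → [b].
At the second juncture, /g/ likewise becomes [k] adjacent to /s/.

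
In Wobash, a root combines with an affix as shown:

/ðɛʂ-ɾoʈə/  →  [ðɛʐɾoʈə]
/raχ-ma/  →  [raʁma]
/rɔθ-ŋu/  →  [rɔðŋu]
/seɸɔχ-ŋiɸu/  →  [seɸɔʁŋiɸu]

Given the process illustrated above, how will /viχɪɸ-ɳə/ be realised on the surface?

The data show regressive voicing assimilation: /ʂ/ → [ʐ] before /ɾ/; /χ/ → [ʁ] before /m/; /θ/ → [ð] before /ŋ/; /χ/ → [ʁ] before /ŋ/. In each pair only voicing changes, matching the following consonant, while place and manner stay constant.
/ɸ/ is a voiceless bilabial fricative. The following trigger /ɳ/ is voiced, so /ɸ/ must become voiced as well.
The voiced bilabial fricative is [β], so /ɸ/ → [β].

[viχɪβɳə]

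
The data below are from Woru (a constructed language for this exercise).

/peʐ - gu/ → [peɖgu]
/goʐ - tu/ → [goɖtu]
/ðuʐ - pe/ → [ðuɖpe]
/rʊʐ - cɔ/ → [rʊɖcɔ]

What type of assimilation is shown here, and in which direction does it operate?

regressive manner assimilation

Underlying /ʐ/ is realised as [ɖ] next to /g/; /g/ itself does not change.
/ʐ/ is a fricative while /g/ is a stop; the output [ɖ] is a stop, matching the trigger — so the feature that spreads is manner.
Place and voice are unchanged, so the assimilation is partial, not total.
Checking the remaining alternations: /ʐ/ → [ɖ] before /t/ (fricative → stop, matching a stop); /ʐ/ → [ɖ] before /p/ (fricative → stop, matching a stop); /ʐ/ → [ɖ] before /c/ (fricative → stop, matching a stop) — only manner changes, and always toward the following segment.
Since the segment that changes precedes the conditioning segment, the assimilation is regressive.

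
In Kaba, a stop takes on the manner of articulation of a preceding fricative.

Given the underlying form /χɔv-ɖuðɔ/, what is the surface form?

/ɖ/ is a voiced retroflex stop. The preceding trigger /v/ is a fricative, so /ɖ/ must become a fricative as well.
A voiced retroflex fricative is [ʐ], so the surface segment is [ʐ].

[χɔvʐuðɔ]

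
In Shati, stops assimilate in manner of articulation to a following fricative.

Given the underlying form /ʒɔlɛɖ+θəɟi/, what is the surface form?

[ʒɔlɛʐθəɟi]

The rule targets /ɖ/ (voiced retroflex stop), which sits before the trigger /θ/ (fricative).
Changing only its manner to fricative gives [ʐ] — the voiced retroflex fricative.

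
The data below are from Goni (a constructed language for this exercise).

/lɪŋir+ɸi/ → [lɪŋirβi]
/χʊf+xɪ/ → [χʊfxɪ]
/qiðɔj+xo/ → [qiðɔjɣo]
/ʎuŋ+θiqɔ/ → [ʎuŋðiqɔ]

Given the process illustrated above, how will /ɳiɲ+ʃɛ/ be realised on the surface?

[ɳiɲʒɛ]

The data show progressive voicing assimilation: /ɸ/ → [β] after /r/; /x/ → [ɣ] after /j/; /θ/ → [ð] after /ŋ/. In each pair only voicing changes, matching the preceding consonant, while place and manner stay constant.
Nothing changes in [χʊfxɪ]: there the adjacent consonants already agree in voicing (/x/ and /f/ are both voiceless), so this form is consistent with the same rule.
/ʃ/ is a voiceless postalveolar fricative. The preceding trigger /ɲ/ is voiced, so /ʃ/ must become voiced as well.
The voiced postalveolar fricative is [ʒ], so /ʃ/ → [ʒ].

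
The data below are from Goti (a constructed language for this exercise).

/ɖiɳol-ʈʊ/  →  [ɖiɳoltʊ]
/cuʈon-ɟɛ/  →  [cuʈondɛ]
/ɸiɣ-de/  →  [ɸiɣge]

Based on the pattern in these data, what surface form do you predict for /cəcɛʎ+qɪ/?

[cəcɛʎcɪ]

The data show progressive place assimilation: /ʈ/ → [t] after /l/; /ɟ/ → [d] after /n/; /d/ → [g] after /ɣ/. In each pair only place changes, matching the preceding consonant, while manner and voice stay constant.
/q/ is a voiceless uvular stop. The preceding trigger /ʎ/ is palatal, so /q/ must become palatal as well.
The voiceless palatal stop is [c], so /q/ → [c].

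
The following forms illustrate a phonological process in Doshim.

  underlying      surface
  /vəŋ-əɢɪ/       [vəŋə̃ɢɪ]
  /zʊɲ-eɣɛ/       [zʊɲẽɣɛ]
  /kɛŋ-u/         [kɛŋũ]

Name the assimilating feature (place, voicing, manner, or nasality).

nasality

The vowel /ə/ surfaces as nasalised [ə̃] next to the preceding nasal /ŋ/ — it has acquired the [+nasal] feature of its neighbour.
The other forms show the same pattern: /e/ → [ẽ] after /ɲ/; /u/ → [ũ] after /ŋ/ — each time a vowel is nasalised next to a preceding nasal.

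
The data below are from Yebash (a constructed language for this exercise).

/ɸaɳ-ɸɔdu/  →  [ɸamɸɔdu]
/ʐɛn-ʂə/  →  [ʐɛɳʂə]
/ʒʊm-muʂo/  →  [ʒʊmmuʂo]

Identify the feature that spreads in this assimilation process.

place

The segment that alternates is /ɳ/, which surfaces as [m] when adjacent to /ɸ/.
/ɳ/ is retroflex while /ɸ/ is bilabial; the output [m] is bilabial, matching the trigger — so the feature that spreads is place.
The other alternating form patterns the same way: /n/ → [ɳ] before /ʂ/ (alveolar → retroflex, matching retroflex) — only place changes, and always toward the following segment.
No alternation appears in [ʒʊmmuʂo]: there the adjacent consonants already agree in place (/m/ and /m/ are both bilabial), so this form is consistent with the same rule.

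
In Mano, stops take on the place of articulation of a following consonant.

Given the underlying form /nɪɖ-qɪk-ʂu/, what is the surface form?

[nɪɢqɪʈʂu]

The rule targets /ɖ/ (voiced retroflex stop), which sits before the trigger /q/ (uvular).
The voiced uvular stop is [ɢ], so /ɖ/ → [ɢ].
The same rule applies at the second boundary: /k/ → [ʈ] next to /ʂ/.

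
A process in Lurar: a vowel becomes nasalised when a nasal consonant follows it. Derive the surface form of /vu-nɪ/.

[vũnɪ]

The vowel /u/ is adjacent to the following nasal /n/, so it acquires [+nasal] and surfaces as [ũ].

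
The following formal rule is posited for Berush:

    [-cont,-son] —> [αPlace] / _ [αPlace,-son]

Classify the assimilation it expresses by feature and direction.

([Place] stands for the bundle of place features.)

regressive place assimilation

The rule copies the place features (abbreviated [Place]) from the environment onto the target, so the assimilating feature is place.
The conditioning segment sits to the right of the focus bar, meaning the trigger follows the segment that changes — regressive assimilation.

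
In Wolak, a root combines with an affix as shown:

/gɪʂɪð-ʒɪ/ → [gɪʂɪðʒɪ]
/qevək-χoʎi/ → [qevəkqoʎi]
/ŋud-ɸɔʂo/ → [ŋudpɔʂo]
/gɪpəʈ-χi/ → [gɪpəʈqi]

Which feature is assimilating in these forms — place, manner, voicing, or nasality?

manner

The segment that alternates is /χ/, which surfaces as [q] when adjacent to /k/.
/χ/ is a fricative while /k/ is a stop; the output [q] is a stop, matching the trigger — so the feature that spreads is manner.
Checking the remaining alternations: /ɸ/ → [p] after /d/ (fricative → stop, matching a stop); /χ/ → [q] after /ʈ/ (fricative → stop, matching a stop) — only manner changes, and always toward the preceding segment.
Nothing changes in [gɪʂɪðʒɪ]: there the adjacent consonants already agree in manner (/ʒ/ and /ð/ are both fricatives), so this form is consistent with the same rule.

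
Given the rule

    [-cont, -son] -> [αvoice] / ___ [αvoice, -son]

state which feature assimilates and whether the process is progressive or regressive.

regressive voicing assimilation

The shared variable α links the value of [voice] on the target to the same value on the neighbouring segment, so voicing is the feature that assimilates.
Since the environment is written after the underscore, the trigger follows the target; the direction is regressive.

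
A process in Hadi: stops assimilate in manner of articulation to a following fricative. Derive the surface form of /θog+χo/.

[θoɣχo]

/g/ is a voiced velar stop. The following trigger /χ/ is a fricative, so /g/ must become a fricative as well.
The voiced velar fricative is [ɣ], so /g/ → [ɣ].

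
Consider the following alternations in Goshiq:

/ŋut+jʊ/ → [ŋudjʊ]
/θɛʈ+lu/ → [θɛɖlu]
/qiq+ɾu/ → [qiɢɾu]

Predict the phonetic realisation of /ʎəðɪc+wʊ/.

[ʎəðɪɟwʊ]

The data show regressive voicing assimilation: /t/ → [d] before /j/; /ʈ/ → [ɖ] before /l/; /q/ → [ɢ] before /ɾ/. In each pair only voicing changes, matching the following consonant, while place and manner stay constant.
/c/ is a voiceless palatal stop. The following trigger /w/ is voiced, so /c/ must become voiced as well.
The voiced palatal stop is [ɟ], so /c/ → [ɟ].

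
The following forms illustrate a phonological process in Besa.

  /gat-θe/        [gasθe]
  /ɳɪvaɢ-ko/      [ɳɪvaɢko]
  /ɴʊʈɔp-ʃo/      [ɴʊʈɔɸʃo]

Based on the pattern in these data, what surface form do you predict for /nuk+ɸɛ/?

[nuxɸɛ]

The data show regressive manner assimilation: /t/ → [s] before /θ/; /p/ → [ɸ] before /ʃ/. In each pair only manner changes, matching the following consonant, while place and voice stay constant.
Nothing changes in [ɳɪvaɢko]: there the adjacent consonants already agree in manner (/ɢ/ and /k/ are both stops), so this form is consistent with the same rule.
The rule targets /k/ (voiceless velar stop), which sits before the trigger /ɸ/ (fricative).
Changing only its manner to fricative gives [x] — the voiceless velar fricative.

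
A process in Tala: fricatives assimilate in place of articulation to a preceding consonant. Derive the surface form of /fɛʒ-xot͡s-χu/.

[fɛʒʃot͡ssu]

The rule targets /x/ (voiceless velar fricative), which sits after the trigger /ʒ/ (postalveolar).
A voiceless postalveolar fricative is [ʃ], so the surface segment is [ʃ].
At the second juncture, /χ/ likewise becomes [s] adjacent to /t͡s/.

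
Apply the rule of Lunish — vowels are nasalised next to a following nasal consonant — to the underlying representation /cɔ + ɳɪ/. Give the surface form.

[cɔ̃ɳɪ]

The vowel /ɔ/ is adjacent to the following nasal /ɳ/, so it acquires [+nasal] and surfaces as [ɔ̃].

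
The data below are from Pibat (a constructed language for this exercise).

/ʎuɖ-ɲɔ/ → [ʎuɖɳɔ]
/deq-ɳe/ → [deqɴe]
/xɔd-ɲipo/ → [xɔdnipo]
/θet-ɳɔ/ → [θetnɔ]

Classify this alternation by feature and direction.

progressive place assimilation

Comparing underlying and surface forms, /ɲ/ → [ɳ] is the alternation; the neighbouring /ɖ/ is constant.
The change palatal → retroflex matches the place of the preceding /ɖ/, identifying this as place assimilation.
Manner and voice are unchanged, so the assimilation is partial, not total.
The other alternating forms pattern the same way: /ɳ/ → [ɴ] after /q/ (retroflex → uvular, matching uvular); /ɲ/ → [n] after /d/ (palatal → alveolar, matching alveolar); /ɳ/ → [n] after /t/ (retroflex → alveolar, matching alveolar) — only place changes, and always toward the preceding segment.
Since the segment that changes follows the conditioning segment, the assimilation is progressive.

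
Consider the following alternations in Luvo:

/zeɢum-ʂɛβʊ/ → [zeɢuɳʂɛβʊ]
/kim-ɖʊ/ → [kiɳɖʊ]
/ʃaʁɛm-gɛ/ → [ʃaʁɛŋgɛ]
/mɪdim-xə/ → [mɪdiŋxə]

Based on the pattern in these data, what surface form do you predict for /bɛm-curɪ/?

[bɛɲcurɪ]

The data show regressive place assimilation: /m/ → [ɳ] before /ʂ/; /m/ → [ɳ] before /ɖ/; /m/ → [ŋ] before /g/; /m/ → [ŋ] before /x/. In each pair only place changes, matching the following consonant, while manner and voice stay constant.
/m/ is a voiced bilabial nasal. The following trigger /c/ is palatal, so /m/ must become palatal as well.
The voiced palatal nasal is [ɲ], so /m/ → [ɲ].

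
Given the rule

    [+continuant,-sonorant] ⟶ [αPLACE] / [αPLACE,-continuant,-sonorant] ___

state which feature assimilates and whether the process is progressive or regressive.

progressive place assimilation

The rule copies the place features (abbreviated [PLACE]) from the environment onto the target, so the assimilating feature is place.
The conditioning segment sits to the left of the focus bar, meaning the trigger precedes the segment that changes — progressive assimilation.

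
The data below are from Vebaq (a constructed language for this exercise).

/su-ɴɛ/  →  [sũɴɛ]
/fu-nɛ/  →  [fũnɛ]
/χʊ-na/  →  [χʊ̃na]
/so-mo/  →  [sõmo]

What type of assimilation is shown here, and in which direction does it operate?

regressive nasality assimilation (vowel nasalisation)

The vowel /u/ surfaces as nasalised [ũ] next to the following nasal /ɴ/ — it has acquired the [+nasal] feature of its neighbour.
The other forms show the same pattern: /u/ → [ũ] before /n/; /ʊ/ → [ʊ̃] before /n/; /o/ → [õ] before /m/ — each time a vowel is nasalised next to a following nasal.
Because the conditioning nasal is to the right of the vowel that changes, the process is regressive (anticipatory).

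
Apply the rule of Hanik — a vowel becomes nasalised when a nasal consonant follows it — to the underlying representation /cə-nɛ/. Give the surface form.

The vowel /ə/ is adjacent to the following nasal /n/, so it acquires [+nasal] and surfaces as [ə̃].

[cə̃nɛ]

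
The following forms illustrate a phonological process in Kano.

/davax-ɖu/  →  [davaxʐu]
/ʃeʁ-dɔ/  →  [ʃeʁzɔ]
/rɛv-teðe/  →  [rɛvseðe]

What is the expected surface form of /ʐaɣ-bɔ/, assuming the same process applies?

[ʐaɣβɔ]

The data show progressive manner assimilation: /ɖ/ → [ʐ] after /x/; /d/ → [z] after /ʁ/; /t/ → [s] after /v/. In each pair only manner changes, matching the preceding consonant, while place and voice stay constant.
The rule targets /b/ (voiced bilabial stop), which sits after the trigger /ɣ/ (fricative).
A voiced bilabial fricative is [β], so the surface segment is [β].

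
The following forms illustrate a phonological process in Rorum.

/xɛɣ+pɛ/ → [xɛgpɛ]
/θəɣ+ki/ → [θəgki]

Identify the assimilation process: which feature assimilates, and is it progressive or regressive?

regressive manner assimilation

Comparing underlying and surface forms, /ɣ/ → [g] is the alternation; the neighbouring /p/ is constant.
The change fricative → stop matches the manner of the following /p/, identifying this as manner assimilation.
Place and voice are unchanged, so the assimilation is partial, not total.
The same holds elsewhere in the data: /ɣ/ → [g] before /k/ (fricative → stop, matching a stop) — only manner changes, and always toward the following segment.
Since the segment that changes precedes the conditioning segment, the assimilation is regressive.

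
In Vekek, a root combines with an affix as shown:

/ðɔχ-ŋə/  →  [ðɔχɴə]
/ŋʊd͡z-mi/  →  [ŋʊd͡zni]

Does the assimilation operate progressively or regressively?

progressive

Comparing underlying and surface forms, /ŋ/ → [ɴ] is the alternation; the neighbouring /χ/ is constant.
The change velar → uvular matches the place of the preceding /χ/, identifying this as place assimilation.
Checking the remaining alternation: /m/ → [n] after /d͡z/ (bilabial → alveolar, matching alveolar) — only place changes, and always toward the preceding segment.
The trigger is the preceding segment, so the direction is progressive (perseverative).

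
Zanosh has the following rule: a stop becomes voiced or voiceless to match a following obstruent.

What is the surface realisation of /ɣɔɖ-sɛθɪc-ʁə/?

The rule targets /ɖ/ (voiced retroflex stop), which sits before the trigger /s/ (voiceless).
The voiceless retroflex stop is [ʈ], so /ɖ/ → [ʈ].
The same rule applies at the second boundary: /c/ → [ɟ] next to /ʁ/.

[ɣɔʈsɛθɪɟʁə]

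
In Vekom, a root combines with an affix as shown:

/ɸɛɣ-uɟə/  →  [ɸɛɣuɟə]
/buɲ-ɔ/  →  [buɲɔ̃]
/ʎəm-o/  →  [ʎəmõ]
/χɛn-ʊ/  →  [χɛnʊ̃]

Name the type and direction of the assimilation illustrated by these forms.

progressive nasality assimilation (vowel nasalisation)

The vowel /ɔ/ surfaces as nasalised [ɔ̃] next to the preceding nasal /ɲ/ — it has acquired the [+nasal] feature of its neighbour.
Likewise in the remaining data: /o/ → [õ] after /m/; /ʊ/ → [ʊ̃] after /n/ — each time a vowel is nasalised next to a preceding nasal.
No change occurs in [ɸɛɣuɟə] because the vowel at the boundary is adjacent to an oral consonant, not a nasal (/u/ next to /ɣ/).
Because the conditioning nasal is to the left of the vowel that changes, the process is progressive (perseverative).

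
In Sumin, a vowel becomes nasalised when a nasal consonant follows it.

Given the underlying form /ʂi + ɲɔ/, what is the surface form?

[ʂĩɲɔ]

/i/ sits next to the nasal /ɲ/ and is therefore nasalised to [ĩ].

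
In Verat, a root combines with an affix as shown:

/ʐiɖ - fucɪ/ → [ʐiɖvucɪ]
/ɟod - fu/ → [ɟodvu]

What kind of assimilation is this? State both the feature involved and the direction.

progressive voicing assimilation

Underlying /f/ is realised as [v] next to /ɖ/; /ɖ/ itself does not change.
The change voiceless → voiced matches the voicing of the preceding /ɖ/, identifying this as voicing assimilation.
Place and manner are unchanged, so the assimilation is partial, not total.
The same holds elsewhere in the data: /f/ → [v] after /d/ (voiceless → voiced, matching voiced) — only voicing changes, and always toward the preceding segment.
Since the segment that changes follows the conditioning segment, the assimilation is progressive.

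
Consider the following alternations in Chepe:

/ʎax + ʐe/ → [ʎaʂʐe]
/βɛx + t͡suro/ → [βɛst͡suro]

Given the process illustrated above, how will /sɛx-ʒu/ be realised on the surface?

[sɛʃʒu]

The data show regressive place assimilation: /x/ → [ʂ] before /ʐ/; /x/ → [s] before /t͡s/. In each pair only place changes, matching the following consonant, while manner and voice stay constant.
/x/ is a voiceless velar fricative. The following trigger /ʒ/ is postalveolar, so /x/ must become postalveolar as well.
A voiceless postalveolar fricative is [ʃ], so the surface segment is [ʃ].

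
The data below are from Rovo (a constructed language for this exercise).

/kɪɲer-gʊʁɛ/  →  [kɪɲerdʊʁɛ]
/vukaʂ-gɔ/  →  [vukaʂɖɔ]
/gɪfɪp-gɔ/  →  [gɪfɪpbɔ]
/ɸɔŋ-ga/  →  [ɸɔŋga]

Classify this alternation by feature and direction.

progressive place assimilation

The segment that alternates is /g/, which surfaces as [d] when adjacent to /r/.
The change velar → alveolar matches the place of the preceding /r/, identifying this as place assimilation.
Manner and voice are unchanged, so the assimilation is partial, not total.
The other alternating forms pattern the same way: /g/ → [ɖ] after /ʂ/ (velar → retroflex, matching retroflex); /g/ → [b] after /p/ (velar → bilabial, matching bilabial) — only place changes, and always toward the preceding segment.
Nothing changes in [ɸɔŋga]: there the adjacent consonants already agree in place (/g/ and /ŋ/ are both velar), so this form is consistent with the same rule.
Since the segment that changes follows the conditioning segment, the assimilation is progressive.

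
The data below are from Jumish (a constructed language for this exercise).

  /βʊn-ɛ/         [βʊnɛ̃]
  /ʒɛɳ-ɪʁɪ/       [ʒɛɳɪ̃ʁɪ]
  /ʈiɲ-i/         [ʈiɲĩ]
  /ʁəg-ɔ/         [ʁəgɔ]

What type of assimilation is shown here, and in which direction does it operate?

The vowel /ɛ/ surfaces as nasalised [ɛ̃] next to the preceding nasal /n/ — it has acquired the [+nasal] feature of its neighbour.
The other forms show the same pattern: /ɪ/ → [ɪ̃] after /ɳ/; /i/ → [ĩ] after /ɲ/ — each time a vowel is nasalised next to a preceding nasal.
No change occurs in [ʁəgɔ] because the vowel at the boundary is adjacent to an oral consonant, not a nasal (/ɔ/ next to /g/).
Because the conditioning nasal is to the left of the vowel that changes, the process is progressive (perseverative).

progressive nasality assimilation (vowel nasalisation)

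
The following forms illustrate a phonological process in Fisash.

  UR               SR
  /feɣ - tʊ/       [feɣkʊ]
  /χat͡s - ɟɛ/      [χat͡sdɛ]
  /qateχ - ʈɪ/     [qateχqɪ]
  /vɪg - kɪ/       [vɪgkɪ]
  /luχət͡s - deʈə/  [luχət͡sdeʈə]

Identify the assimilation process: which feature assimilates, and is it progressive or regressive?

The segment that alternates is /t/, which surfaces as [k] when adjacent to /ɣ/.
/t/ is alveolar while /ɣ/ is velar; the output [k] is velar, matching the trigger — so the feature that spreads is place.
Manner and voice are unchanged, so the assimilation is partial, not total.
The same holds elsewhere in the data: /ɟ/ → [d] after /t͡s/ (palatal → alveolar, matching alveolar); /ʈ/ → [q] after /χ/ (retroflex → uvular, matching uvular) — only place changes, and always toward the preceding segment.
Nothing changes in [vɪgkɪ], [luχət͡sdeʈə]: there the adjacent consonants already agree in place (/k/ and /g/ are both velar; /d/ and /t͡s/ are both alveolar), so these forms are consistent with the same rule.
The trigger is the preceding segment, so the direction is progressive (perseverative).

progressive place assimilation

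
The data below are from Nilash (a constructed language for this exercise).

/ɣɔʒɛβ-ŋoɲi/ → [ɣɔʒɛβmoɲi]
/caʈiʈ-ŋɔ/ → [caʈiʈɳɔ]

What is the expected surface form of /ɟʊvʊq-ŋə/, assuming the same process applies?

[ɟʊvʊqɴə]

The data show progressive place assimilation: /ŋ/ → [m] after /β/; /ŋ/ → [ɳ] after /ʈ/. In each pair only place changes, matching the preceding consonant, while manner and voice stay constant.
/ŋ/ is a voiced velar nasal. The preceding trigger /q/ is uvular, so /ŋ/ must become uvular as well.
A voiced uvular nasal is [ɴ], so the surface segment is [ɴ].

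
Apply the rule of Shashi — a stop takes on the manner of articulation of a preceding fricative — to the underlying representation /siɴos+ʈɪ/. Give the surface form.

[siɴosʂɪ]

/ʈ/ is a voiceless retroflex stop. The preceding trigger /s/ is a fricative, so /ʈ/ must become a fricative as well.
Changing only its manner to fricative gives [ʂ] — the voiceless retroflex fricative.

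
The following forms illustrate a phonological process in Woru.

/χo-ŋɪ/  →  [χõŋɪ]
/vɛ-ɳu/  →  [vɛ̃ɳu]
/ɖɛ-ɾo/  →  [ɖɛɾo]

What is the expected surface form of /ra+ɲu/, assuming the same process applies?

[rãɲu]

The data show regressive nasality assimilation (vowel nasalisation): /o/ → [õ] before /ŋ/; /ɛ/ → [ɛ̃] before /ɳ/ — a vowel is nasalised by an immediately following nasal consonant.
No change occurs in [ɖɛɾo] because the vowel at the boundary is adjacent to an oral consonant, not a nasal (/ɛ/ next to /ɾ/).
/a/ sits next to the nasal /ɲ/ and is therefore nasalised to [ã].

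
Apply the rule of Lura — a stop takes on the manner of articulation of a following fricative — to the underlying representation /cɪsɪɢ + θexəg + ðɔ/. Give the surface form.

The rule targets /ɢ/ (voiced uvular stop), which sits before the trigger /θ/ (fricative).
Changing only its manner to fricative gives [ʁ] — the voiced uvular fricative.
At the second juncture, /g/ likewise becomes [ɣ] adjacent to /ð/.

[cɪsɪʁθexəɣðɔ]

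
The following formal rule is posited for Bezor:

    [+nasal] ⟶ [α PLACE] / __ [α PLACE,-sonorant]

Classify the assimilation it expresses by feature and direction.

regressive place assimilation

The rule copies the place features (abbreviated [PLACE]) from the environment onto the target, so the assimilating feature is place.
Since the environment is written after the underscore, the trigger follows the target; the direction is regressive.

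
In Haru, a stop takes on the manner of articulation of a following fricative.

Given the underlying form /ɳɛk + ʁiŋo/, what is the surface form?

[ɳɛxʁiŋo]

/k/ is a voiceless velar stop. The following trigger /ʁ/ is a fricative, so /k/ must become a fricative as well.
Changing only its manner to fricative gives [x] — the voiceless velar fricative.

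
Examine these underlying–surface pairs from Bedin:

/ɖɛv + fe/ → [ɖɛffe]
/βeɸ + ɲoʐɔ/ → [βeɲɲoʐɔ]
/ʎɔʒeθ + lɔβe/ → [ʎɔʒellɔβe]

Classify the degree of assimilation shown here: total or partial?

total assimilation

Comparing underlying and surface forms, /ɸ/ → [ɲ] is the alternation; the neighbouring /ɲ/ is constant.
The output [ɲ] is identical to the trigger /ɲ/ — every feature (place, manner, voicing) has been copied — so this is total assimilation.
The remaining alternations confirm this: /v/ → [f] before /f/; /θ/ → [l] before /l/ — in each case the output is a copy of the following consonant.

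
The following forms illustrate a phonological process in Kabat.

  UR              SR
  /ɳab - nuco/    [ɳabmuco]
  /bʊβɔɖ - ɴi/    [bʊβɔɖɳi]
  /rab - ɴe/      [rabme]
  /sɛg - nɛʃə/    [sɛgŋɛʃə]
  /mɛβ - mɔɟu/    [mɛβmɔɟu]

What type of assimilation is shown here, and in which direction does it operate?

The segment that alternates is /n/, which surfaces as [m] when adjacent to /b/.
The change alveolar → bilabial matches the place of the preceding /b/, identifying this as place assimilation.
Manner and voice are unchanged, so the assimilation is partial, not total.
The other alternating forms pattern the same way: /ɴ/ → [ɳ] after /ɖ/ (uvular → retroflex, matching retroflex); /ɴ/ → [m] after /b/ (uvular → bilabial, matching bilabial); /n/ → [ŋ] after /g/ (alveolar → velar, matching velar) — only place changes, and always toward the preceding segment.
Nothing changes in [mɛβmɔɟu]: there the adjacent consonants already agree in place (/m/ and /β/ are both bilabial), so this form is consistent with the same rule.
The trigger is the preceding segment, so the direction is progressive (perseverative).

progressive place assimilation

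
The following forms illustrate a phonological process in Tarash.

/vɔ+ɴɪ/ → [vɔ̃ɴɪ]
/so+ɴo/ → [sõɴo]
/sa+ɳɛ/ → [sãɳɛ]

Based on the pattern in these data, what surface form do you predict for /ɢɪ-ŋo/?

The data show regressive nasality assimilation (vowel nasalisation): /ɔ/ → [ɔ̃] before /ɴ/; /o/ → [õ] before /ɴ/; /a/ → [ã] before /ɳ/ — a vowel is nasalised by an immediately following nasal consonant.
The vowel /ɪ/ is adjacent to the following nasal /ŋ/, so it acquires [+nasal] and surfaces as [ɪ̃].

[ɢɪ̃ŋo]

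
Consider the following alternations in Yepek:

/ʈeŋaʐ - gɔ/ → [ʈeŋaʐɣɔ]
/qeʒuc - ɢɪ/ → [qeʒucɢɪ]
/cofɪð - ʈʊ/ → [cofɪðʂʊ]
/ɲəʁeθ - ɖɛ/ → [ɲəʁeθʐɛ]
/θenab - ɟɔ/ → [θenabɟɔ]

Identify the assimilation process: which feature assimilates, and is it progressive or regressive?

Underlying /g/ is realised as [ɣ] next to /ʐ/; /ʐ/ itself does not change.
/g/ is a stop while /ʐ/ is a fricative; the output [ɣ] is a fricative, matching the trigger — so the feature that spreads is manner.
Place and voice are unchanged, so the assimilation is partial, not total.
The same holds elsewhere in the data: /ʈ/ → [ʂ] after /ð/ (stop → fricative, matching a fricative); /ɖ/ → [ʐ] after /θ/ (stop → fricative, matching a fricative) — only manner changes, and always toward the preceding segment.
Nothing changes in [qeʒucɢɪ], [θenabɟɔ]: there the adjacent consonants already agree in manner (/ɢ/ and /c/ are both stops; /ɟ/ and /b/ are both stops), so these forms are consistent with the same rule.
Since the segment that changes follows the conditioning segment, the assimilation is progressive.

progressive manner assimilation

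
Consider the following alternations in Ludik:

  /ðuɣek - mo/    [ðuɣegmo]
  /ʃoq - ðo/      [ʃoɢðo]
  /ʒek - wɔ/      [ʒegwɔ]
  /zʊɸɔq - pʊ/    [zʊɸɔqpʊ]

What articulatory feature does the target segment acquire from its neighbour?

voicing

Underlying /k/ is realised as [g] next to /m/; /m/ itself does not change.
/k/ is voiceless while /m/ is voiced; the output [g] is voiced, matching the trigger — so the feature that spreads is voicing.
Checking the remaining alternations: /q/ → [ɢ] before /ð/ (voiceless → voiced, matching voiced); /k/ → [g] before /w/ (voiceless → voiced, matching voiced) — only voicing changes, and always toward the following segment.
No alternation appears in [zʊɸɔqpʊ]: there the adjacent consonants already agree in voicing (/q/ and /p/ are both voiceless), so this form is consistent with the same rule.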